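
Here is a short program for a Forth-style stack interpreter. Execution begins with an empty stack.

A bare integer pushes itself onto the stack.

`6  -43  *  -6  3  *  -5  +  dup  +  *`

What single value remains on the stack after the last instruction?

6   : 6
-43 : 6 -43
*   : -258
-6  : -258 -6
3   : -258 -6 3
*   : -258 -18
-5  : -258 -18 -5
+   : -258 -23
dup : -258 -23 -23
+   : -258 -46
*   : 11868

11868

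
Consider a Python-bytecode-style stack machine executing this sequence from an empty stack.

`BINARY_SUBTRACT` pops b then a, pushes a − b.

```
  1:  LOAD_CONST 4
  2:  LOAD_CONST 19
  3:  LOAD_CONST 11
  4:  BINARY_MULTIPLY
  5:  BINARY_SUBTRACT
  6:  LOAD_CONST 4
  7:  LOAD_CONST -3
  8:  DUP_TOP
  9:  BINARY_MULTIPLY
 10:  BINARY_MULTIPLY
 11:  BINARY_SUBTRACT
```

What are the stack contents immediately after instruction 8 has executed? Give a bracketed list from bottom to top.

LOAD_CONST 4    : 4
LOAD_CONST 19   : 4 19
LOAD_CONST 11   : 4 19 11
BINARY_MULTIPLY : 4 209
BINARY_SUBTRACT : -205
LOAD_CONST 4    : -205 4
LOAD_CONST -3   : -205 4 -3
DUP_TOP         : -205 4 -3 -3

[-205, 4, -3, -3]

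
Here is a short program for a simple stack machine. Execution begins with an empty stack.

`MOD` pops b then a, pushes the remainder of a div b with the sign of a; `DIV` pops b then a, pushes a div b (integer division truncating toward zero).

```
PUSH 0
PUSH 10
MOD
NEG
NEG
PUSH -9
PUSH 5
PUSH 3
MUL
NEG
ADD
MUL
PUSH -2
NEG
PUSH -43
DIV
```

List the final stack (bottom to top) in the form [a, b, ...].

PUSH 0   → 0
PUSH 10  → 0 10
MOD      → 0
NEG      → 0
NEG      → 0
PUSH -9  → 0 -9
PUSH 5   → 0 -9 5
PUSH 3   → 0 -9 5 3
MUL      → 0 -9 15
NEG      → 0 -9 -15
ADD      → 0 -24
MUL      → 0
PUSH -2  → 0 -2
NEG      → 0 2
PUSH -43 → 0 2 -43
DIV      → 0 0

[0, 0]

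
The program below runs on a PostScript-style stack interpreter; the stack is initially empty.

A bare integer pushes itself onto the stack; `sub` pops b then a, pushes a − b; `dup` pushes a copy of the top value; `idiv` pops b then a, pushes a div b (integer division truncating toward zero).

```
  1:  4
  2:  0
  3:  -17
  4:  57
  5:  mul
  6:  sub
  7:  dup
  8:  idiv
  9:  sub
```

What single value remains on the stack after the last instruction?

3

4    : [4]
0    : [4, 0]
-17  : [4, 0, -17]
57   : [4, 0, -17, 57]
mul  : [4, 0, -969]
sub  : [4, 969]
dup  : [4, 969, 969]
idiv : [4, 1]
sub  : [3]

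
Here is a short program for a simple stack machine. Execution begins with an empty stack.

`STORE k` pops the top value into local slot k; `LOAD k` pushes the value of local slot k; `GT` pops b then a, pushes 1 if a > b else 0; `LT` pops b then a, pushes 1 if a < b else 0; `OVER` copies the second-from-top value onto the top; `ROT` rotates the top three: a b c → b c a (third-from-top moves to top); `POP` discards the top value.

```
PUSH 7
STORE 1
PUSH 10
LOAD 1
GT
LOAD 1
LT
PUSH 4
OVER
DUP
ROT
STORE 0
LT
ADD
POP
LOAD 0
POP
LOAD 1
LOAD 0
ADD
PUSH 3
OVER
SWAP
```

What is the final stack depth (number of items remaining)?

3

PUSH 7  : 7
STORE 1 : (empty)
PUSH 10 : 10
LOAD 1  : 10 7
GT      : 1
LOAD 1  : 1 7
LT      : 1
PUSH 4  : 1 4
OVER    : 1 4 1
DUP     : 1 4 1 1
ROT     : 1 1 1 4
STORE 0 : 1 1 1
LT      : 1 0
ADD     : 1
POP     : (empty)
LOAD 0  : 4
POP     : (empty)
LOAD 1  : 7
LOAD 0  : 7 4
ADD     : 11
PUSH 3  : 11 3
OVER    : 11 3 11
SWAP    : 11 11 3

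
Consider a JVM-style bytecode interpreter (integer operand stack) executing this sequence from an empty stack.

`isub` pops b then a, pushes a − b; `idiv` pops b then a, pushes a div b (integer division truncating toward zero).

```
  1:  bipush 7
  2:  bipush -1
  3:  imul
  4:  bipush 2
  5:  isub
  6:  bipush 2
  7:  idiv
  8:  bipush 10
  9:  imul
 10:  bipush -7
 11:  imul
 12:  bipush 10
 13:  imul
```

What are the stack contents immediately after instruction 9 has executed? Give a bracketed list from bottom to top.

bipush 7   [7]
bipush -1  [7, -1]
imul       [-7]
bipush 2   [-7, 2]
isub       [-9]
bipush 2   [-9, 2]
idiv       [-4]
bipush 10  [-4, 10]
imul       [-40]

[-40]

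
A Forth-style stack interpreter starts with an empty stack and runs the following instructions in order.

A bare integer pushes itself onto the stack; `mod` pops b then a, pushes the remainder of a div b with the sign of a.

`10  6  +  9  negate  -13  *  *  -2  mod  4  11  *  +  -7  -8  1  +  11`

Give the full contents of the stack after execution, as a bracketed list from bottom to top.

[44, -7, -7, 11]

10     → 10
6      → 10 6
+      → 16
9      → 16 9
negate → 16 -9
-13    → 16 -9 -13
*      → 16 117
*      → 1872
-2     → 1872 -2
mod    → 0
4      → 0 4
11     → 0 4 11
*      → 0 44
+      → 44
-7     → 44 -7
-8     → 44 -7 -8
1      → 44 -7 -8 1
+      → 44 -7 -7
11     → 44 -7 -7 11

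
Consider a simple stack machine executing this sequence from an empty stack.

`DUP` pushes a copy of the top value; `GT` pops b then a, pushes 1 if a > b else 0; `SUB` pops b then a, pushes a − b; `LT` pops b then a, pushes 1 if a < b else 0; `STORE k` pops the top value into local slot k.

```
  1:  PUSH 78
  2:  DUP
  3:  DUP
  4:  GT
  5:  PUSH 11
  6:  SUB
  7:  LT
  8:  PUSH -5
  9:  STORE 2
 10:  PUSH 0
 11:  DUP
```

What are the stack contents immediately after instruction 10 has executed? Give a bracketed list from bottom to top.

PUSH 78 : 78
DUP     : 78 78
DUP     : 78 78 78
GT      : 78 0
PUSH 11 : 78 0 11
SUB     : 78 -11
LT      : 0
PUSH -5 : 0 -5
STORE 2 : 0
PUSH 0  : 0 0

[0, 0]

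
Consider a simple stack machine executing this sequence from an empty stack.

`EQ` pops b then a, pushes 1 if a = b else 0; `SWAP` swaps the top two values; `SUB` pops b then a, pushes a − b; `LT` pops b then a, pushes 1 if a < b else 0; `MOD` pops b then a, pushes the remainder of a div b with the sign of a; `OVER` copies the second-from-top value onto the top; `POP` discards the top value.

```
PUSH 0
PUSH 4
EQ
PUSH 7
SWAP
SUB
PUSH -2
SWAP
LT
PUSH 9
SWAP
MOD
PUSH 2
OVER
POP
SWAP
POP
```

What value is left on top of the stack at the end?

PUSH 0   [0]
PUSH 4   [0, 4]
EQ       [0]
PUSH 7   [0, 7]
SWAP     [7, 0]
SUB      [7]
PUSH -2  [7, -2]
SWAP     [-2, 7]
LT       [1]
PUSH 9   [1, 9]
SWAP     [9, 1]
MOD      [0]
PUSH 2   [0, 2]
OVER     [0, 2, 0]
POP      [0, 2]
SWAP     [2, 0]
POP      [2]

2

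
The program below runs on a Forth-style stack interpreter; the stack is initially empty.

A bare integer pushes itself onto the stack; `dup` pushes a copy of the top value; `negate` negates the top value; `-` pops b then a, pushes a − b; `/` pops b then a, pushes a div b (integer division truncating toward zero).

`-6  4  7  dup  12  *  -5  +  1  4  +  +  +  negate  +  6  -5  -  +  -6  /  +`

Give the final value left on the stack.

6

-6     -> [-6]
4      -> [-6, 4]
7      -> [-6, 4, 7]
dup    -> [-6, 4, 7, 7]
12     -> [-6, 4, 7, 7, 12]
*      -> [-6, 4, 7, 84]
-5     -> [-6, 4, 7, 84, -5]
+      -> [-6, 4, 7, 79]
1      -> [-6, 4, 7, 79, 1]
4      -> [-6, 4, 7, 79, 1, 4]
+      -> [-6, 4, 7, 79, 5]
+      -> [-6, 4, 7, 84]
+      -> [-6, 4, 91]
negate -> [-6, 4, -91]
+      -> [-6, -87]
6      -> [-6, -87, 6]
-5     -> [-6, -87, 6, -5]
-      -> [-6, -87, 11]
+      -> [-6, -76]
-6     -> [-6, -76, -6]
/      -> [-6, 12]
+      -> [6]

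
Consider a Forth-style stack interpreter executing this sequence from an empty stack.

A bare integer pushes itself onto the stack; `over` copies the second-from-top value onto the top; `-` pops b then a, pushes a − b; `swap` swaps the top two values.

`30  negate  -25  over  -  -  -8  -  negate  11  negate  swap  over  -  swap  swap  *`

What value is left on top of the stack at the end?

-418

30     : 30
negate : -30
-25    : -30 -25
over   : -30 -25 -30
-      : -30 5
-      : -35
-8     : -35 -8
-      : -27
negate : 27
11     : 27 11
negate : 27 -11
swap   : -11 27
over   : -11 27 -11
-      : -11 38
swap   : 38 -11
swap   : -11 38
*      : -418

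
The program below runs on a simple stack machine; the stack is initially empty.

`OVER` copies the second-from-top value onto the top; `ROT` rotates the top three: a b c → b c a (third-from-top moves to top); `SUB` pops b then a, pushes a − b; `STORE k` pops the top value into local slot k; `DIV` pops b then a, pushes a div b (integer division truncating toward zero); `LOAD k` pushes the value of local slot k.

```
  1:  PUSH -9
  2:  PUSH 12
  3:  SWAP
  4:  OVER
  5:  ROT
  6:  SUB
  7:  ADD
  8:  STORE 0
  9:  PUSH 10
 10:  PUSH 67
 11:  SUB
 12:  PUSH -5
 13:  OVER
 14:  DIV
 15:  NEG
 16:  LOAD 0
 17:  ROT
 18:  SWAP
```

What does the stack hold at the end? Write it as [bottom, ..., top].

PUSH -9 → -9
PUSH 12 → -9 12
SWAP    → 12 -9
OVER    → 12 -9 12
ROT     → -9 12 12
SUB     → -9 0
ADD     → -9
STORE 0 → (empty)
PUSH 10 → 10
PUSH 67 → 10 67
SUB     → -57
PUSH -5 → -57 -5
OVER    → -57 -5 -57
DIV     → -57 0
NEG     → -57 0
LOAD 0  → -57 0 -9
ROT     → 0 -9 -57
SWAP    → 0 -57 -9

[0, -57, -9]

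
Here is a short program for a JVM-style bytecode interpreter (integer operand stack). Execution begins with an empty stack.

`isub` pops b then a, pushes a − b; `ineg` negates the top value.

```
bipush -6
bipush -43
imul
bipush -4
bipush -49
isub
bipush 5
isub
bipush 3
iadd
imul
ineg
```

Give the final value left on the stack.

bipush -6  → -6
bipush -43 → -6 -43
imul       → 258
bipush -4  → 258 -4
bipush -49 → 258 -4 -49
isub       → 258 45
bipush 5   → 258 45 5
isub       → 258 40
bipush 3   → 258 40 3
iadd       → 258 43
imul       → 11094
ineg       → -11094

-11094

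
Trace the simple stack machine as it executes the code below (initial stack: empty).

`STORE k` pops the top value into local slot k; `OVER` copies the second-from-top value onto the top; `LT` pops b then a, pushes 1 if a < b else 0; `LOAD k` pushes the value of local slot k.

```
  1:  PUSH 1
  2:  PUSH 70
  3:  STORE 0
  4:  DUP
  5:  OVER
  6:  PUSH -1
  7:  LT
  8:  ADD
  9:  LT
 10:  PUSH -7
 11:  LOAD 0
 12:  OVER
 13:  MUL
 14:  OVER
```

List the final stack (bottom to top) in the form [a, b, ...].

PUSH 1  -> 1
PUSH 70 -> 1 70
STORE 0 -> 1
DUP     -> 1 1
OVER    -> 1 1 1
PUSH -1 -> 1 1 1 -1
LT      -> 1 1 0
ADD     -> 1 1
LT      -> 0
PUSH -7 -> 0 -7
LOAD 0  -> 0 -7 70
OVER    -> 0 -7 70 -7
MUL     -> 0 -7 -490
OVER    -> 0 -7 -490 -7

[0, -7, -490, -7]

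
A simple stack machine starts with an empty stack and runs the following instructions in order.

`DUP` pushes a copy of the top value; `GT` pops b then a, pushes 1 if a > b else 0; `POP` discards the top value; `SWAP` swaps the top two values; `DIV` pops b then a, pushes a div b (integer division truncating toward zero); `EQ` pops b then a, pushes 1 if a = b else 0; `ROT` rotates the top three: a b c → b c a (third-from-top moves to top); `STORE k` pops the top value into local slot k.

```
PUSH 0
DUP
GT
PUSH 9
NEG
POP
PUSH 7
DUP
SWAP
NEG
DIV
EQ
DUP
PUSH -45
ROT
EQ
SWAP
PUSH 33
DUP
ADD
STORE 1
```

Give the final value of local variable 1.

PUSH 0    0
DUP       0 0
GT        0
PUSH 9    0 9
NEG       0 -9
POP       0
PUSH 7    0 7
DUP       0 7 7
SWAP      0 7 7
NEG       0 7 -7
DIV       0 -1
EQ        0
DUP       0 0
PUSH -45  0 0 -45
ROT       0 -45 0
EQ        0 0
SWAP      0 0
PUSH 33   0 0 33
DUP       0 0 33 33
ADD       0 0 66
STORE 1   0 0

66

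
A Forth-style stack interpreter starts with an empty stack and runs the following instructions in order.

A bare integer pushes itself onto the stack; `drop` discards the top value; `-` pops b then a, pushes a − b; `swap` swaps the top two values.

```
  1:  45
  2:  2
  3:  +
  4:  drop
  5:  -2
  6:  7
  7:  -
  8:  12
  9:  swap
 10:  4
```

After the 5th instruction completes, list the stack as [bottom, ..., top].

[-2]

45   -> [45]
2    -> [45, 2]
+    -> [47]
drop -> []
-2   -> [-2]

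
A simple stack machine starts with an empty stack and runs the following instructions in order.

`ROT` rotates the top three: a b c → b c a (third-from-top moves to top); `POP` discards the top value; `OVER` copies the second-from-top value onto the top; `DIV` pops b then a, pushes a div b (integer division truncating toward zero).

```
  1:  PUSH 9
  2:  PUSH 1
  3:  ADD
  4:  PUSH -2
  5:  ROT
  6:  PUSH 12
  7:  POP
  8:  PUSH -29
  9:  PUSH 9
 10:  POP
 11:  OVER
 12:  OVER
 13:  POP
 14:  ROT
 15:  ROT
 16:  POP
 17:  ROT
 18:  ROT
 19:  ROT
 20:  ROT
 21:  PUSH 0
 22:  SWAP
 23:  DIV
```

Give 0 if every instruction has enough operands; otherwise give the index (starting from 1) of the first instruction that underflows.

5

PUSH 9  → [9]
PUSH 1  → [9, 1]
ADD     → [10]
PUSH -2 → [10, -2]
ROT  — needs 3 operands, stack has 2 → underflow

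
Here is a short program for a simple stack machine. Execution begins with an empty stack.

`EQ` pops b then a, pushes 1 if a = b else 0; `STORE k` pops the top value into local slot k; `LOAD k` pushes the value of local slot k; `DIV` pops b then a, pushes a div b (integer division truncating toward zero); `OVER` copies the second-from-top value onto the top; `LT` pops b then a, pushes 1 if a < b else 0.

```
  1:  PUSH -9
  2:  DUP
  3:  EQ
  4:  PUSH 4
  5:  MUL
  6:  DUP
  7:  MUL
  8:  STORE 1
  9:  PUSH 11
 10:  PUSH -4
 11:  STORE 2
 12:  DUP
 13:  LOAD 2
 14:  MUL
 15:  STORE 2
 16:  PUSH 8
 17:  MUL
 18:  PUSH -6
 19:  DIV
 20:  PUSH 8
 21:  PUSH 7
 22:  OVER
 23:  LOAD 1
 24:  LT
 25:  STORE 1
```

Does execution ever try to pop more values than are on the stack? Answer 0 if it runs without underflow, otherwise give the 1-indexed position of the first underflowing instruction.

0

PUSH -9 → [-9]
DUP     → [-9, -9]
EQ      → [1]
PUSH 4  → [1, 4]
MUL     → [4]
DUP     → [4, 4]
MUL     → [16]
STORE 1 → []
PUSH 11 → [11]
PUSH -4 → [11, -4]
STORE 2 → [11]
DUP     → [11, 11]
LOAD 2  → [11, 11, -4]
MUL     → [11, -44]
STORE 2 → [11]
PUSH 8  → [11, 8]
MUL     → [88]
PUSH -6 → [88, -6]
DIV     → [-14]
PUSH 8  → [-14, 8]
PUSH 7  → [-14, 8, 7]
OVER    → [-14, 8, 7, 8]
LOAD 1  → [-14, 8, 7, 8, 16]
LT      → [-14, 8, 7, 1]
STORE 1 → [-14, 8, 7]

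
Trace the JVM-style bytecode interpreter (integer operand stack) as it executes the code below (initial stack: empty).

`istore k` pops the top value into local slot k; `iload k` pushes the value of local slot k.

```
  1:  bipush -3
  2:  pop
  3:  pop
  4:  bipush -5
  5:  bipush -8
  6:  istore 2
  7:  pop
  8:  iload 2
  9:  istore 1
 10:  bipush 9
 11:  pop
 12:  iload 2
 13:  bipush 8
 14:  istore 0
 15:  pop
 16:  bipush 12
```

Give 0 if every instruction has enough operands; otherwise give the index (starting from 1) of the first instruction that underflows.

3

bipush -3 → [-3]
pop       → []
pop  — needs 1 operand, stack has 0 → underflow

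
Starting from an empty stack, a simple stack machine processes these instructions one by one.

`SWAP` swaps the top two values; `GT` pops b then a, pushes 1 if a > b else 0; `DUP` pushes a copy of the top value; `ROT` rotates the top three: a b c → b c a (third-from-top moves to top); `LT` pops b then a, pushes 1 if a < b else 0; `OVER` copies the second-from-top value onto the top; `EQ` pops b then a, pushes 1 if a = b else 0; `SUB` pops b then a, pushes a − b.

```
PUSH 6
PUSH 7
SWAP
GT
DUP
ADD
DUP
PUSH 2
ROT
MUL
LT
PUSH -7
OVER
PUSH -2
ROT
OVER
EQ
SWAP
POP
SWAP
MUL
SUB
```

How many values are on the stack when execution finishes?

PUSH 6  -> 6
PUSH 7  -> 6 7
SWAP    -> 7 6
GT      -> 1
DUP     -> 1 1
ADD     -> 2
DUP     -> 2 2
PUSH 2  -> 2 2 2
ROT     -> 2 2 2
MUL     -> 2 4
LT      -> 1
PUSH -7 -> 1 -7
OVER    -> 1 -7 1
PUSH -2 -> 1 -7 1 -2
ROT     -> 1 1 -2 -7
OVER    -> 1 1 -2 -7 -2
EQ      -> 1 1 -2 0
SWAP    -> 1 1 0 -2
POP     -> 1 1 0
SWAP    -> 1 0 1
MUL     -> 1 0
SUB     -> 1

1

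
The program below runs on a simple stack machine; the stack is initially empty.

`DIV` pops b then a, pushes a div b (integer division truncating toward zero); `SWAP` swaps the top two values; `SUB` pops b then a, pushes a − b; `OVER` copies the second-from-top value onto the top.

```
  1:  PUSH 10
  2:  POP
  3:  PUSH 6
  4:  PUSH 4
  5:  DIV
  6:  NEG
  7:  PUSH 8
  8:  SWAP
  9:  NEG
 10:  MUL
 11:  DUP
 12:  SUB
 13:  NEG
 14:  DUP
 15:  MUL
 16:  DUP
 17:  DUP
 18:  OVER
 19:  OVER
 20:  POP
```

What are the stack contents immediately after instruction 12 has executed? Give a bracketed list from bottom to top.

[0]

PUSH 10 → 10
POP     → (empty)
PUSH 6  → 6
PUSH 4  → 6 4
DIV     → 1
NEG     → -1
PUSH 8  → -1 8
SWAP    → 8 -1
NEG     → 8 1
MUL     → 8
DUP     → 8 8
SUB     → 0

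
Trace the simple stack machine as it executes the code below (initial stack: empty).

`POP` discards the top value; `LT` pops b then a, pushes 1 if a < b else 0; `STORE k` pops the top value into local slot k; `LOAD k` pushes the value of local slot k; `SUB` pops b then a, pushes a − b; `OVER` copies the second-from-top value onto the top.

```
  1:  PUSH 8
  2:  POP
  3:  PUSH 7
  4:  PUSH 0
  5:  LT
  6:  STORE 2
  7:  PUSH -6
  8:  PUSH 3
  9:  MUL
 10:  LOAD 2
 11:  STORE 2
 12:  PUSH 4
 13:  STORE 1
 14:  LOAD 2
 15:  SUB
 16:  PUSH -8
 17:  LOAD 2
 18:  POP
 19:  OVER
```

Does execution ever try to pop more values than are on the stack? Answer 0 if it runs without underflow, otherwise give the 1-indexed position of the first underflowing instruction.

0

PUSH 8  : [8]
POP     : []
PUSH 7  : [7]
PUSH 0  : [7, 0]
LT      : [0]
STORE 2 : []
PUSH -6 : [-6]
PUSH 3  : [-6, 3]
MUL     : [-18]
LOAD 2  : [-18, 0]
STORE 2 : [-18]
PUSH 4  : [-18, 4]
STORE 1 : [-18]
LOAD 2  : [-18, 0]
SUB     : [-18]
PUSH -8 : [-18, -8]
LOAD 2  : [-18, -8, 0]
POP     : [-18, -8]
OVER    : [-18, -8, -18]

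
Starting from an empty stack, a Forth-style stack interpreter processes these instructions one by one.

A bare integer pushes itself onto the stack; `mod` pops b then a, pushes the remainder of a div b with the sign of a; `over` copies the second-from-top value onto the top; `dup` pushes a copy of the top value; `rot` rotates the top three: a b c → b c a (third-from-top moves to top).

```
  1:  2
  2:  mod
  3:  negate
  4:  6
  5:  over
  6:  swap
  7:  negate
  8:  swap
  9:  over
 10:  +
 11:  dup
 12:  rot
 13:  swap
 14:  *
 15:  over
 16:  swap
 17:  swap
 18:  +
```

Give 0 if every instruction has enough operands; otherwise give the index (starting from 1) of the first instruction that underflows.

2

2 → 2
mod  — needs 2 operands, stack has 1 → underflow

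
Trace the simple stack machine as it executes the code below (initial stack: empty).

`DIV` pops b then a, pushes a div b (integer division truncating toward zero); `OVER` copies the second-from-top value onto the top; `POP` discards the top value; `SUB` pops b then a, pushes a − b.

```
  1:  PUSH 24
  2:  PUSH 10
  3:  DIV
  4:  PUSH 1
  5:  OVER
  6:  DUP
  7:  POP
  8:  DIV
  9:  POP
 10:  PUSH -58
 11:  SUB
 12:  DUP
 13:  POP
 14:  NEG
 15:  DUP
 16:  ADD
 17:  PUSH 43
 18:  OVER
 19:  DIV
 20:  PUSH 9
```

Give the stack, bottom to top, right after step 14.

PUSH 24  : [24]
PUSH 10  : [24, 10]
DIV      : [2]
PUSH 1   : [2, 1]
OVER     : [2, 1, 2]
DUP      : [2, 1, 2, 2]
POP      : [2, 1, 2]
DIV      : [2, 0]
POP      : [2]
PUSH -58 : [2, -58]
SUB      : [60]
DUP      : [60, 60]
POP      : [60]
NEG      : [-60]

[-60]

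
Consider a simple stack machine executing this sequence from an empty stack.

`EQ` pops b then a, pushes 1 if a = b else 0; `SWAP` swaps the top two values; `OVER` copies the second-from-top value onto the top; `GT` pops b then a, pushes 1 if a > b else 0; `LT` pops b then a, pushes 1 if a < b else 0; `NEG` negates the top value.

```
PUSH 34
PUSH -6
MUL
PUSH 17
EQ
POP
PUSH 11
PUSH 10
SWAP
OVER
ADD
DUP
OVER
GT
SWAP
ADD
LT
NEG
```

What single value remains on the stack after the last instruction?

PUSH 34  [34]
PUSH -6  [34, -6]
MUL      [-204]
PUSH 17  [-204, 17]
EQ       [0]
POP      []
PUSH 11  [11]
PUSH 10  [11, 10]
SWAP     [10, 11]
OVER     [10, 11, 10]
ADD      [10, 21]
DUP      [10, 21, 21]
OVER     [10, 21, 21, 21]
GT       [10, 21, 0]
SWAP     [10, 0, 21]
ADD      [10, 21]
LT       [1]
NEG      [-1]

-1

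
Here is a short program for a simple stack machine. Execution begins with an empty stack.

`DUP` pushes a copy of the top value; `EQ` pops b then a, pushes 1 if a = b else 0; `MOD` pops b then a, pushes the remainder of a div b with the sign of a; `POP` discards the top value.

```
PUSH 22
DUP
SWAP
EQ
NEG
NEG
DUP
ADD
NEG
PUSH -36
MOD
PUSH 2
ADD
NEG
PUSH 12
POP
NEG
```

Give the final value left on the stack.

PUSH 22   22
DUP       22 22
SWAP      22 22
EQ        1
NEG       -1
NEG       1
DUP       1 1
ADD       2
NEG       -2
PUSH -36  -2 -36
MOD       -2
PUSH 2    -2 2
ADD       0
NEG       0
PUSH 12   0 12
POP       0
NEG       0

0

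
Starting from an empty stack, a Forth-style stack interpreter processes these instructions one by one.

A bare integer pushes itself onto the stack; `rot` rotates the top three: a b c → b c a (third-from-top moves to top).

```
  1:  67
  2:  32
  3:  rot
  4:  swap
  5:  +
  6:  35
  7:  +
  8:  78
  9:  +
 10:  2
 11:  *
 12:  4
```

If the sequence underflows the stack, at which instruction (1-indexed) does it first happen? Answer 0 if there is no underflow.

67 → [67]
32 → [67, 32]
rot  — needs 3 operands, stack has 2 → underflow

3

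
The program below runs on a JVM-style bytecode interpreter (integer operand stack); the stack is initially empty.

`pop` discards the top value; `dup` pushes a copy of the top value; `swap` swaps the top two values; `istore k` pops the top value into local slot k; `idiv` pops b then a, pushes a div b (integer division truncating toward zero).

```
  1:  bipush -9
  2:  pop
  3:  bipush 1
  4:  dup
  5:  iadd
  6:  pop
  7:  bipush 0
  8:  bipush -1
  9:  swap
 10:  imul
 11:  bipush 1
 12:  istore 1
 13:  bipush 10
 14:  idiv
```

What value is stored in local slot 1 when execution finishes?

1

bipush -9 -> [-9]
pop       -> []
bipush 1  -> [1]
dup       -> [1, 1]
iadd      -> [2]
pop       -> []
bipush 0  -> [0]
bipush -1 -> [0, -1]
swap      -> [-1, 0]
imul      -> [0]
bipush 1  -> [0, 1]
istore 1  -> [0]
bipush 10 -> [0, 10]
idiv      -> [0]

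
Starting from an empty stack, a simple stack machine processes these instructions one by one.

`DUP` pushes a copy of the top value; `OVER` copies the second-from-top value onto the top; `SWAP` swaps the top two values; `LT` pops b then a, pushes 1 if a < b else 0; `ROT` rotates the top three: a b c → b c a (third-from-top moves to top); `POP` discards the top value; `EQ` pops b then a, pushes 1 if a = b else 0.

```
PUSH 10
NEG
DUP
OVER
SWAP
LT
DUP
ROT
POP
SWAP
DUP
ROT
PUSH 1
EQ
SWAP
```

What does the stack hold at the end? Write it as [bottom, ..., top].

[0, 0, 0]

PUSH 10 : [10]
NEG     : [-10]
DUP     : [-10, -10]
OVER    : [-10, -10, -10]
SWAP    : [-10, -10, -10]
LT      : [-10, 0]
DUP     : [-10, 0, 0]
ROT     : [0, 0, -10]
POP     : [0, 0]
SWAP    : [0, 0]
DUP     : [0, 0, 0]
ROT     : [0, 0, 0]
PUSH 1  : [0, 0, 0, 1]
EQ      : [0, 0, 0]
SWAP    : [0, 0, 0]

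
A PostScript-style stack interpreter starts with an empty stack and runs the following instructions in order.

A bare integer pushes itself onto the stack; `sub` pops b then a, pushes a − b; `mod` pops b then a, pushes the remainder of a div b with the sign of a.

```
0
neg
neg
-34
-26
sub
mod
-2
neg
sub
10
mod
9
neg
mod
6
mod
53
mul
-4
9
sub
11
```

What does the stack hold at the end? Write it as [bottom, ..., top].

0   -> 0
neg -> 0
neg -> 0
-34 -> 0 -34
-26 -> 0 -34 -26
sub -> 0 -8
mod -> 0
-2  -> 0 -2
neg -> 0 2
sub -> -2
10  -> -2 10
mod -> -2
9   -> -2 9
neg -> -2 -9
mod -> -2
6   -> -2 6
mod -> -2
53  -> -2 53
mul -> -106
-4  -> -106 -4
9   -> -106 -4 9
sub -> -106 -13
11  -> -106 -13 11

[-106, -13, 11]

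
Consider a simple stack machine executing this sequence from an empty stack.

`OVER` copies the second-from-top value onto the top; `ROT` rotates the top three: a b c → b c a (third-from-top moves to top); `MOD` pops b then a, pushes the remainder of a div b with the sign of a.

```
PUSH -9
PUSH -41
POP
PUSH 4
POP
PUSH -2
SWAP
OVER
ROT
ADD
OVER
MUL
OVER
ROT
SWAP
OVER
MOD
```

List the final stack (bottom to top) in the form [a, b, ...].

PUSH -9  : [-9]
PUSH -41 : [-9, -41]
POP      : [-9]
PUSH 4   : [-9, 4]
POP      : [-9]
PUSH -2  : [-9, -2]
SWAP     : [-2, -9]
OVER     : [-2, -9, -2]
ROT      : [-9, -2, -2]
ADD      : [-9, -4]
OVER     : [-9, -4, -9]
MUL      : [-9, 36]
OVER     : [-9, 36, -9]
ROT      : [36, -9, -9]
SWAP     : [36, -9, -9]
OVER     : [36, -9, -9, -9]
MOD      : [36, -9, 0]

[36, -9, 0]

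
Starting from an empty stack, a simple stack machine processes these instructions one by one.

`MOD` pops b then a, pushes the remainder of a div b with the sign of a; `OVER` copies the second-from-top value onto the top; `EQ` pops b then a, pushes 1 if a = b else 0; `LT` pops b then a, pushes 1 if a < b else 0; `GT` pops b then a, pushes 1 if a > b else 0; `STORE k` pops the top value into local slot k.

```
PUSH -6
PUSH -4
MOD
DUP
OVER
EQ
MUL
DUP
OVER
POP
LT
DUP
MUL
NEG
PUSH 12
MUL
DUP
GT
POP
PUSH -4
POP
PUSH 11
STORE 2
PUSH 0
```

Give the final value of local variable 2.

PUSH -6 → [-6]
PUSH -4 → [-6, -4]
MOD     → [-2]
DUP     → [-2, -2]
OVER    → [-2, -2, -2]
EQ      → [-2, 1]
MUL     → [-2]
DUP     → [-2, -2]
OVER    → [-2, -2, -2]
POP     → [-2, -2]
LT      → [0]
DUP     → [0, 0]
MUL     → [0]
NEG     → [0]
PUSH 12 → [0, 12]
MUL     → [0]
DUP     → [0, 0]
GT      → [0]
POP     → []
PUSH -4 → [-4]
POP     → []
PUSH 11 → [11]
STORE 2 → []
PUSH 0  → [0]

11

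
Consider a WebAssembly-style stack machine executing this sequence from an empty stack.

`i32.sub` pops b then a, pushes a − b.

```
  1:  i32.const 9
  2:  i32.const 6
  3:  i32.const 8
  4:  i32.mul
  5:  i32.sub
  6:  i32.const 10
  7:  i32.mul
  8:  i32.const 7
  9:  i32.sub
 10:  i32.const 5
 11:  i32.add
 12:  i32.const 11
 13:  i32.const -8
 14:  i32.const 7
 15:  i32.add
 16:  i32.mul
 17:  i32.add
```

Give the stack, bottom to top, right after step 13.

i32.const 9   [9]
i32.const 6   [9, 6]
i32.const 8   [9, 6, 8]
i32.mul       [9, 48]
i32.sub       [-39]
i32.const 10  [-39, 10]
i32.mul       [-390]
i32.const 7   [-390, 7]
i32.sub       [-397]
i32.const 5   [-397, 5]
i32.add       [-392]
i32.const 11  [-392, 11]
i32.const -8  [-392, 11, -8]

[-392, 11, -8]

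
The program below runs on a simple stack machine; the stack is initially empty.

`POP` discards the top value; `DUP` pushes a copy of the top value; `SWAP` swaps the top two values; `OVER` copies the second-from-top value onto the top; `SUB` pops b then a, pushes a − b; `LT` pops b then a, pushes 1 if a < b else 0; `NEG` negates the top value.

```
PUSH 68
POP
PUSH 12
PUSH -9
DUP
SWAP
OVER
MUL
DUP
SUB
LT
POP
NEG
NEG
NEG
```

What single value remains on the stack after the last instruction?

-12

PUSH 68 -> 68
POP     -> (empty)
PUSH 12 -> 12
PUSH -9 -> 12 -9
DUP     -> 12 -9 -9
SWAP    -> 12 -9 -9
OVER    -> 12 -9 -9 -9
MUL     -> 12 -9 81
DUP     -> 12 -9 81 81
SUB     -> 12 -9 0
LT      -> 12 1
POP     -> 12
NEG     -> -12
NEG     -> 12
NEG     -> -12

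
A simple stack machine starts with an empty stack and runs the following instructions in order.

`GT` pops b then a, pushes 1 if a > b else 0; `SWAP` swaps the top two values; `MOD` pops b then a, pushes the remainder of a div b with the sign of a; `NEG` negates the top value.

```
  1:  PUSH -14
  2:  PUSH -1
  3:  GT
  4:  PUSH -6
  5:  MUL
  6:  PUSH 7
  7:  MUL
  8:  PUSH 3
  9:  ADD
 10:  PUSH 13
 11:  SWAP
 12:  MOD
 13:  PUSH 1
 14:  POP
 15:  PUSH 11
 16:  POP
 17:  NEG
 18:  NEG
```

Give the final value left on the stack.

1

PUSH -14 : [-14]
PUSH -1  : [-14, -1]
GT       : [0]
PUSH -6  : [0, -6]
MUL      : [0]
PUSH 7   : [0, 7]
MUL      : [0]
PUSH 3   : [0, 3]
ADD      : [3]
PUSH 13  : [3, 13]
SWAP     : [13, 3]
MOD      : [1]
PUSH 1   : [1, 1]
POP      : [1]
PUSH 11  : [1, 11]
POP      : [1]
NEG      : [-1]
NEG      : [1]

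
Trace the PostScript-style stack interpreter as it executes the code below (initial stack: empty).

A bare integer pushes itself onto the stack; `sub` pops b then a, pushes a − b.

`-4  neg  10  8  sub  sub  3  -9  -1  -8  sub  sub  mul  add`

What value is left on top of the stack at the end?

-4  -> [-4]
neg -> [4]
10  -> [4, 10]
8   -> [4, 10, 8]
sub -> [4, 2]
sub -> [2]
3   -> [2, 3]
-9  -> [2, 3, -9]
-1  -> [2, 3, -9, -1]
-8  -> [2, 3, -9, -1, -8]
sub -> [2, 3, -9, 7]
sub -> [2, 3, -16]
mul -> [2, -48]
add -> [-46]

-46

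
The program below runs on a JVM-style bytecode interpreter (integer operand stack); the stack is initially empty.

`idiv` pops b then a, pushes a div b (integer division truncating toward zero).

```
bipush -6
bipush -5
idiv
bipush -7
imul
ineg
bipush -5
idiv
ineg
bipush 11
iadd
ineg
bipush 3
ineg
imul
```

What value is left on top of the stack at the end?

bipush -6 → -6
bipush -5 → -6 -5
idiv      → 1
bipush -7 → 1 -7
imul      → -7
ineg      → 7
bipush -5 → 7 -5
idiv      → -1
ineg      → 1
bipush 11 → 1 11
iadd      → 12
ineg      → -12
bipush 3  → -12 3
ineg      → -12 -3
imul      → 36

36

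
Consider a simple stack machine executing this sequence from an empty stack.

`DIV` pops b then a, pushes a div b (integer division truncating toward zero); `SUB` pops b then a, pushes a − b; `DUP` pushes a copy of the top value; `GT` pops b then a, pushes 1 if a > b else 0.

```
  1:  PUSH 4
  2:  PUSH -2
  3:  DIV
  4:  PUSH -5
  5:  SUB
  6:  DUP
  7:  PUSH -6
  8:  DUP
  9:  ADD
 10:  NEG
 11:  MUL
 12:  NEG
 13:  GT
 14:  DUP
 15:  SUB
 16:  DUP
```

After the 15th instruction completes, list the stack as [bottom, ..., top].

[0]

PUSH 4   4
PUSH -2  4 -2
DIV      -2
PUSH -5  -2 -5
SUB      3
DUP      3 3
PUSH -6  3 3 -6
DUP      3 3 -6 -6
ADD      3 3 -12
NEG      3 3 12
MUL      3 36
NEG      3 -36
GT       1
DUP      1 1
SUB      0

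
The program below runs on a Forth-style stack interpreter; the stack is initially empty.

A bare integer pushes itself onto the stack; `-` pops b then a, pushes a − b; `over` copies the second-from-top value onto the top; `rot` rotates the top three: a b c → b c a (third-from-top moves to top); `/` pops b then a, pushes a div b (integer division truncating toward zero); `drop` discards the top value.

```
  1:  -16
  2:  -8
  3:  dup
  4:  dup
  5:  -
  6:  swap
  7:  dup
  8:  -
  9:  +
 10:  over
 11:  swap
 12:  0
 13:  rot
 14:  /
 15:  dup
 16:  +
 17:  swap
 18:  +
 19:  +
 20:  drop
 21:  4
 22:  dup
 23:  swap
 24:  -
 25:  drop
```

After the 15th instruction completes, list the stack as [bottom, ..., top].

-16  -> -16
-8   -> -16 -8
dup  -> -16 -8 -8
dup  -> -16 -8 -8 -8
-    -> -16 -8 0
swap -> -16 0 -8
dup  -> -16 0 -8 -8
-    -> -16 0 0
+    -> -16 0
over -> -16 0 -16
swap -> -16 -16 0
0    -> -16 -16 0 0
rot  -> -16 0 0 -16
/    -> -16 0 0
dup  -> -16 0 0 0

[-16, 0, 0, 0]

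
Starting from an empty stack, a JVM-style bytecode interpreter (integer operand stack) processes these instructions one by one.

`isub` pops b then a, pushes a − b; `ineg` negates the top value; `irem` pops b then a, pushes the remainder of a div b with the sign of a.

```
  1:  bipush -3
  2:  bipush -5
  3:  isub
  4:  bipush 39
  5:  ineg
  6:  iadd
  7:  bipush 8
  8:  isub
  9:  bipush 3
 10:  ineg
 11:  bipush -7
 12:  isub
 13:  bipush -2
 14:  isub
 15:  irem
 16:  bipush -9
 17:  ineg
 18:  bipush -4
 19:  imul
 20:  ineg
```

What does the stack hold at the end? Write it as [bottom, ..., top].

[-3, 36]

bipush -3 -> -3
bipush -5 -> -3 -5
isub      -> 2
bipush 39 -> 2 39
ineg      -> 2 -39
iadd      -> -37
bipush 8  -> -37 8
isub      -> -45
bipush 3  -> -45 3
ineg      -> -45 -3
bipush -7 -> -45 -3 -7
isub      -> -45 4
bipush -2 -> -45 4 -2
isub      -> -45 6
irem      -> -3
bipush -9 -> -3 -9
ineg      -> -3 9
bipush -4 -> -3 9 -4
imul      -> -3 -36
ineg      -> -3 36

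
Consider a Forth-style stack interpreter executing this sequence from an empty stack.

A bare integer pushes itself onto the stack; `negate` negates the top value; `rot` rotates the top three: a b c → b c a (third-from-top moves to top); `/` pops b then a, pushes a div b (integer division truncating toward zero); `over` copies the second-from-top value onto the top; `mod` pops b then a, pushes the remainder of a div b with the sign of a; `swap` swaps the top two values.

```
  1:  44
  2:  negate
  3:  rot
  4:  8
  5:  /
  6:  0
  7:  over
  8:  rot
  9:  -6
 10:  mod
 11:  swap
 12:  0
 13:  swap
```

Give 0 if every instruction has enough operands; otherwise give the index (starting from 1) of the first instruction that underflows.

44     → 44
negate → -44
rot  — needs 3 operands, stack has 1 → underflow

3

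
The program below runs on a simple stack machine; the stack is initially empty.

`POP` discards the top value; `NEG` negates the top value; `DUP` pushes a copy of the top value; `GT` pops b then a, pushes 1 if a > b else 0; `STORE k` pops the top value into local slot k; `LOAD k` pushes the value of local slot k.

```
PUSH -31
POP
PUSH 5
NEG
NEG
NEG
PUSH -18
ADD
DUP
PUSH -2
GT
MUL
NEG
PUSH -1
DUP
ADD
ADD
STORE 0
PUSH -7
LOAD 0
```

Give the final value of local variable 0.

PUSH -31 -> [-31]
POP      -> []
PUSH 5   -> [5]
NEG      -> [-5]
NEG      -> [5]
NEG      -> [-5]
PUSH -18 -> [-5, -18]
ADD      -> [-23]
DUP      -> [-23, -23]
PUSH -2  -> [-23, -23, -2]
GT       -> [-23, 0]
MUL      -> [0]
NEG      -> [0]
PUSH -1  -> [0, -1]
DUP      -> [0, -1, -1]
ADD      -> [0, -2]
ADD      -> [-2]
STORE 0  -> []
PUSH -7  -> [-7]
LOAD 0   -> [-7, -2]

-2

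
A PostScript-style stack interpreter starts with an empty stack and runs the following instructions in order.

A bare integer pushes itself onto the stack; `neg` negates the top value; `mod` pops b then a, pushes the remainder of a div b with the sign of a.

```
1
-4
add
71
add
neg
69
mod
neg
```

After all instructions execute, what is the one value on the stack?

68

1    [1]
-4   [1, -4]
add  [-3]
71   [-3, 71]
add  [68]
neg  [-68]
69   [-68, 69]
mod  [-68]
neg  [68]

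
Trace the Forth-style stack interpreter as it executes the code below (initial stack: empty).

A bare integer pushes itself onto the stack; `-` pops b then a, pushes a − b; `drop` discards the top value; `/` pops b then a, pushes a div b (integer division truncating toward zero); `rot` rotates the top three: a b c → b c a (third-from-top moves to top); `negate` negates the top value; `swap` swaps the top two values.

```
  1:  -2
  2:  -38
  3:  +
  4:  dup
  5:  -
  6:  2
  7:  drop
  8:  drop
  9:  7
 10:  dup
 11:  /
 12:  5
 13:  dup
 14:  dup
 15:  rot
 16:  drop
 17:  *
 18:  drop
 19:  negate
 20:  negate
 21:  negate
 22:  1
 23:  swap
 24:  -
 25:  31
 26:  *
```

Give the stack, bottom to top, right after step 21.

[-1]

-2     → [-2]
-38    → [-2, -38]
+      → [-40]
dup    → [-40, -40]
-      → [0]
2      → [0, 2]
drop   → [0]
drop   → []
7      → [7]
dup    → [7, 7]
/      → [1]
5      → [1, 5]
dup    → [1, 5, 5]
dup    → [1, 5, 5, 5]
rot    → [1, 5, 5, 5]
drop   → [1, 5, 5]
*      → [1, 25]
drop   → [1]
negate → [-1]
negate → [1]
negate → [-1]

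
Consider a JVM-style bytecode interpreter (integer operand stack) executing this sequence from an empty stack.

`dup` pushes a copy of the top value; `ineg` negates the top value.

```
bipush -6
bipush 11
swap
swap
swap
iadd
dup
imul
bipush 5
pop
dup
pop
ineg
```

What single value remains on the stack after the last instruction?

bipush -6 → [-6]
bipush 11 → [-6, 11]
swap      → [11, -6]
swap      → [-6, 11]
swap      → [11, -6]
iadd      → [5]
dup       → [5, 5]
imul      → [25]
bipush 5  → [25, 5]
pop       → [25]
dup       → [25, 25]
pop       → [25]
ineg      → [-25]

-25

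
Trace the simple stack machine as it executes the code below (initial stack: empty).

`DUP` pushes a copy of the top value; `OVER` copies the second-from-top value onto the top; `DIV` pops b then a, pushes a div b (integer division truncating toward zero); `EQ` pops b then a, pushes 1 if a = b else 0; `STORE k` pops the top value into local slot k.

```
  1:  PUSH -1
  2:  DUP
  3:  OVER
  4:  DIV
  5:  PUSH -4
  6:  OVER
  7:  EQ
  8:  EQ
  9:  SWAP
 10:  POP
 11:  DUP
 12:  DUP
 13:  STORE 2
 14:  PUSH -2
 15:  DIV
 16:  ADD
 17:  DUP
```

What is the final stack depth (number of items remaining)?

2

PUSH -1  [-1]
DUP      [-1, -1]
OVER     [-1, -1, -1]
DIV      [-1, 1]
PUSH -4  [-1, 1, -4]
OVER     [-1, 1, -4, 1]
EQ       [-1, 1, 0]
EQ       [-1, 0]
SWAP     [0, -1]
POP      [0]
DUP      [0, 0]
DUP      [0, 0, 0]
STORE 2  [0, 0]
PUSH -2  [0, 0, -2]
DIV      [0, 0]
ADD      [0]
DUP      [0, 0]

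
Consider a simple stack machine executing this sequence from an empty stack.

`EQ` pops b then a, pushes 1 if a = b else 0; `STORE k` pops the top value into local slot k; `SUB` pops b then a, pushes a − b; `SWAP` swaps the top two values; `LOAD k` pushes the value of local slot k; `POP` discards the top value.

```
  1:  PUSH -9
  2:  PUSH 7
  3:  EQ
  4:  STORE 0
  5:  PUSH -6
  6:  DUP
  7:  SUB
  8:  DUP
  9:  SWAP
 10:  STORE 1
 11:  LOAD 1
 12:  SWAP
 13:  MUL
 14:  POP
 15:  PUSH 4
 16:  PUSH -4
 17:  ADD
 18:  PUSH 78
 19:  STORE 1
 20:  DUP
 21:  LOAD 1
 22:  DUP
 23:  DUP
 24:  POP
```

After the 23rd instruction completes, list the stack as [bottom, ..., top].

[0, 0, 78, 78, 78]

PUSH -9  [-9]
PUSH 7   [-9, 7]
EQ       [0]
STORE 0  []
PUSH -6  [-6]
DUP      [-6, -6]
SUB      [0]
DUP      [0, 0]
SWAP     [0, 0]
STORE 1  [0]
LOAD 1   [0, 0]
SWAP     [0, 0]
MUL      [0]
POP      []
PUSH 4   [4]
PUSH -4  [4, -4]
ADD      [0]
PUSH 78  [0, 78]
STORE 1  [0]
DUP      [0, 0]
LOAD 1   [0, 0, 78]
DUP      [0, 0, 78, 78]
DUP      [0, 0, 78, 78, 78]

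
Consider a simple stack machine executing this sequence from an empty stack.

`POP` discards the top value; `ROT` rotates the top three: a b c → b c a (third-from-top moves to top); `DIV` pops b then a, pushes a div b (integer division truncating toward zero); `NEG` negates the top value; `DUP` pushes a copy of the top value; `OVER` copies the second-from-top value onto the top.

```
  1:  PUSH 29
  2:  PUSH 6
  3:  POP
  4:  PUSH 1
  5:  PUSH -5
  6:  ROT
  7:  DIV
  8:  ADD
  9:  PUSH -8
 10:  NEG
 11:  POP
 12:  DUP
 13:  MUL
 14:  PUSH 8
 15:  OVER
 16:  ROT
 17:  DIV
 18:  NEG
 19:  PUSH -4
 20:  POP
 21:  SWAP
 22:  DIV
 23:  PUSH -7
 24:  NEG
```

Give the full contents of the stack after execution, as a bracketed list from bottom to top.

[0, 7]

PUSH 29 -> 29
PUSH 6  -> 29 6
POP     -> 29
PUSH 1  -> 29 1
PUSH -5 -> 29 1 -5
ROT     -> 1 -5 29
DIV     -> 1 0
ADD     -> 1
PUSH -8 -> 1 -8
NEG     -> 1 8
POP     -> 1
DUP     -> 1 1
MUL     -> 1
PUSH 8  -> 1 8
OVER    -> 1 8 1
ROT     -> 8 1 1
DIV     -> 8 1
NEG     -> 8 -1
PUSH -4 -> 8 -1 -4
POP     -> 8 -1
SWAP    -> -1 8
DIV     -> 0
PUSH -7 -> 0 -7
NEG     -> 0 7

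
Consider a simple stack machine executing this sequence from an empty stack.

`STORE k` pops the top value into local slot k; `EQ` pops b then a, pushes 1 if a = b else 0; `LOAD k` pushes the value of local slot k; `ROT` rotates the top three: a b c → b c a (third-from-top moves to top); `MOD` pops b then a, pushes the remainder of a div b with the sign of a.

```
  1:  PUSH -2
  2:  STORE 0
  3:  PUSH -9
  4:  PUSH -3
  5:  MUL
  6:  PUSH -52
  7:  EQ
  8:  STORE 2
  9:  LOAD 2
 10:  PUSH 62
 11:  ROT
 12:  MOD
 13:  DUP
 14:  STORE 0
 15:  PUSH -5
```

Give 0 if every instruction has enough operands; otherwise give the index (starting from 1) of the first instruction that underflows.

11

PUSH -2   -2
STORE 0   (empty)
PUSH -9   -9
PUSH -3   -9 -3
MUL       27
PUSH -52  27 -52
EQ        0
STORE 2   (empty)
LOAD 2    0
PUSH 62   0 62
ROT  — needs 3 operands, stack has 2 → underflow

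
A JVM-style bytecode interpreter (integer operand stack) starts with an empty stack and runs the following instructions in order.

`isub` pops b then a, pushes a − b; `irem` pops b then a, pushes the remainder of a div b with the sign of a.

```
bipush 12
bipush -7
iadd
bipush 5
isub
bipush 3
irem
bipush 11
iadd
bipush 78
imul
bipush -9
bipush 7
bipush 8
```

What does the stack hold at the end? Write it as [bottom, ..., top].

[858, -9, 7, 8]

bipush 12 → 12
bipush -7 → 12 -7
iadd      → 5
bipush 5  → 5 5
isub      → 0
bipush 3  → 0 3
irem      → 0
bipush 11 → 0 11
iadd      → 11
bipush 78 → 11 78
imul      → 858
bipush -9 → 858 -9
bipush 7  → 858 -9 7
bipush 8  → 858 -9 7 8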